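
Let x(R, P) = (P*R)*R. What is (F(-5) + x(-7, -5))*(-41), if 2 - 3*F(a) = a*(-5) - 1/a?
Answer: 155431/15 ≈ 10362.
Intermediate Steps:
x(R, P) = P*R**2
F(a) = 2/3 + 1/(3*a) + 5*a/3 (F(a) = 2/3 - (a*(-5) - 1/a)/3 = 2/3 - (-5*a - 1/a)/3 = 2/3 - (-1/a - 5*a)/3 = 2/3 + (1/(3*a) + 5*a/3) = 2/3 + 1/(3*a) + 5*a/3)
(F(-5) + x(-7, -5))*(-41) = ((1/3)*(1 - 5*(2 + 5*(-5)))/(-5) - 5*(-7)**2)*(-41) = ((1/3)*(-1/5)*(1 - 5*(2 - 25)) - 5*49)*(-41) = ((1/3)*(-1/5)*(1 - 5*(-23)) - 245)*(-41) = ((1/3)*(-1/5)*(1 + 115) - 245)*(-41) = ((1/3)*(-1/5)*116 - 245)*(-41) = (-116/15 - 245)*(-41) = -3791/15*(-41) = 155431/15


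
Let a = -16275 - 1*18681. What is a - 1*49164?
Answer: -84120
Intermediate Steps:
a = -34956 (a = -16275 - 18681 = -34956)
a - 1*49164 = -34956 - 1*49164 = -34956 - 49164 = -84120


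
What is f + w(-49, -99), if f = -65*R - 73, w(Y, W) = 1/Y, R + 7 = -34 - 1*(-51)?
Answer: -35428/49 ≈ -723.02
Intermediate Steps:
R = 10 (R = -7 + (-34 - 1*(-51)) = -7 + (-34 + 51) = -7 + 17 = 10)
f = -723 (f = -65*10 - 73 = -650 - 73 = -723)
f + w(-49, -99) = -723 + 1/(-49) = -723 - 1/49 = -35428/49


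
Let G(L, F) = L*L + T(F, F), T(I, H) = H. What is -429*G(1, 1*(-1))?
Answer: 0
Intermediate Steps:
G(L, F) = F + L**2 (G(L, F) = L*L + F = L**2 + F = F + L**2)
-429*G(1, 1*(-1)) = -429*(1*(-1) + 1**2) = -429*(-1 + 1) = -429*0 = 0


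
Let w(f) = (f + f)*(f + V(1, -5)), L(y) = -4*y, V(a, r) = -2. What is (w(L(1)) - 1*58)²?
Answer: 100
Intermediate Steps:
w(f) = 2*f*(-2 + f) (w(f) = (f + f)*(f - 2) = (2*f)*(-2 + f) = 2*f*(-2 + f))
(w(L(1)) - 1*58)² = (2*(-4*1)*(-2 - 4*1) - 1*58)² = (2*(-4)*(-2 - 4) - 58)² = (2*(-4)*(-6) - 58)² = (48 - 58)² = (-10)² = 100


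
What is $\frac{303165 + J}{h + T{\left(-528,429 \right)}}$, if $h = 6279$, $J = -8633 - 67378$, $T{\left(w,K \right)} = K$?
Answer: $\frac{37859}{1118} \approx 33.863$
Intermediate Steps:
$J = -76011$ ($J = -8633 - 67378 = -76011$)
$\frac{303165 + J}{h + T{\left(-528,429 \right)}} = \frac{303165 - 76011}{6279 + 429} = \frac{227154}{6708} = 227154 \cdot \frac{1}{6708} = \frac{37859}{1118}$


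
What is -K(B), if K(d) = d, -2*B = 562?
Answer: 281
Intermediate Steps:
B = -281 (B = -½*562 = -281)
-K(B) = -1*(-281) = 281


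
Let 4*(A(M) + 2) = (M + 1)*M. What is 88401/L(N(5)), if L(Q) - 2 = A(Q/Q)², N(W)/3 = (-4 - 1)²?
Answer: 353604/17 ≈ 20800.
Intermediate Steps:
N(W) = 75 (N(W) = 3*(-4 - 1)² = 3*(-5)² = 3*25 = 75)
A(M) = -2 + M*(1 + M)/4 (A(M) = -2 + ((M + 1)*M)/4 = -2 + ((1 + M)*M)/4 = -2 + (M*(1 + M))/4 = -2 + M*(1 + M)/4)
L(Q) = 17/4 (L(Q) = 2 + (-2 + (Q/Q)/4 + (Q/Q)²/4)² = 2 + (-2 + (¼)*1 + (¼)*1²)² = 2 + (-2 + ¼ + (¼)*1)² = 2 + (-2 + ¼ + ¼)² = 2 + (-3/2)² = 2 + 9/4 = 17/4)
88401/L(N(5)) = 88401/(17/4) = 88401*(4/17) = 353604/17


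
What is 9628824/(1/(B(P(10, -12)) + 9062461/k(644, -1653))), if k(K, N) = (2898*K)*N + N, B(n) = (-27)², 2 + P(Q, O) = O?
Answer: 7218302976020000960/1028338463 ≈ 7.0194e+9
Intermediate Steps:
P(Q, O) = -2 + O
B(n) = 729
k(K, N) = N + 2898*K*N (k(K, N) = 2898*K*N + N = N + 2898*K*N)
9628824/(1/(B(P(10, -12)) + 9062461/k(644, -1653))) = 9628824/(1/(729 + 9062461/((-1653*(1 + 2898*644))))) = 9628824/(1/(729 + 9062461/((-1653*(1 + 1866312))))) = 9628824/(1/(729 + 9062461/((-1653*1866313)))) = 9628824/(1/(729 + 9062461/(-3085015389))) = 9628824/(1/(729 + 9062461*(-1/3085015389))) = 9628824/(1/(729 - 9062461/3085015389)) = 9628824/(1/(2248967156120/3085015389)) = 9628824/(3085015389/2248967156120) = 9628824*(2248967156120/3085015389) = 7218302976020000960/1028338463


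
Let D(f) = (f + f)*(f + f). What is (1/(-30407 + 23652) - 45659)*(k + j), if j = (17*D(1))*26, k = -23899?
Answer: 6825787889526/6755 ≈ 1.0105e+9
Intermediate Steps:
D(f) = 4*f² (D(f) = (2*f)*(2*f) = 4*f²)
j = 1768 (j = (17*(4*1²))*26 = (17*(4*1))*26 = (17*4)*26 = 68*26 = 1768)
(1/(-30407 + 23652) - 45659)*(k + j) = (1/(-30407 + 23652) - 45659)*(-23899 + 1768) = (1/(-6755) - 45659)*(-22131) = (-1/6755 - 45659)*(-22131) = -308426546/6755*(-22131) = 6825787889526/6755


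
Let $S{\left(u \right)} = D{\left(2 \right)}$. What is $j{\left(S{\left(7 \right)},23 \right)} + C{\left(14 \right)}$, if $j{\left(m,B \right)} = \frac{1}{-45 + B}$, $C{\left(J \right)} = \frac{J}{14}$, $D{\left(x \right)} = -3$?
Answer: $\frac{21}{22} \approx 0.95455$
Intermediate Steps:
$C{\left(J \right)} = \frac{J}{14}$ ($C{\left(J \right)} = J \frac{1}{14} = \frac{J}{14}$)
$S{\left(u \right)} = -3$
$j{\left(S{\left(7 \right)},23 \right)} + C{\left(14 \right)} = \frac{1}{-45 + 23} + \frac{1}{14} \cdot 14 = \frac{1}{-22} + 1 = - \frac{1}{22} + 1 = \frac{21}{22}$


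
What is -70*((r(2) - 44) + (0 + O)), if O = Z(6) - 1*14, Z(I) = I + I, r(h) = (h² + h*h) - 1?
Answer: 2730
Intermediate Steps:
r(h) = -1 + 2*h² (r(h) = (h² + h²) - 1 = 2*h² - 1 = -1 + 2*h²)
Z(I) = 2*I
O = -2 (O = 2*6 - 1*14 = 12 - 14 = -2)
-70*((r(2) - 44) + (0 + O)) = -70*(((-1 + 2*2²) - 44) + (0 - 2)) = -70*(((-1 + 2*4) - 44) - 2) = -70*(((-1 + 8) - 44) - 2) = -70*((7 - 44) - 2) = -70*(-37 - 2) = -70*(-39) = 2730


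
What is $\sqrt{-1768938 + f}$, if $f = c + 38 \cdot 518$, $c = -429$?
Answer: $i \sqrt{1749683} \approx 1322.8 i$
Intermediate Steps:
$f = 19255$ ($f = -429 + 38 \cdot 518 = -429 + 19684 = 19255$)
$\sqrt{-1768938 + f} = \sqrt{-1768938 + 19255} = \sqrt{-1749683} = i \sqrt{1749683}$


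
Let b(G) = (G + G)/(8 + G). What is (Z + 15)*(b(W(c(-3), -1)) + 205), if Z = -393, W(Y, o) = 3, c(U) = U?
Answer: -854658/11 ≈ -77696.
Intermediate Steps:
b(G) = 2*G/(8 + G) (b(G) = (2*G)/(8 + G) = 2*G/(8 + G))
(Z + 15)*(b(W(c(-3), -1)) + 205) = (-393 + 15)*(2*3/(8 + 3) + 205) = -378*(2*3/11 + 205) = -378*(2*3*(1/11) + 205) = -378*(6/11 + 205) = -378*2261/11 = -854658/11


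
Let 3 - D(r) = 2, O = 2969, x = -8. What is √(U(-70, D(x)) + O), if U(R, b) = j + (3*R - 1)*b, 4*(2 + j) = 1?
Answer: 105/2 ≈ 52.500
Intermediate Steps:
j = -7/4 (j = -2 + (¼)*1 = -2 + ¼ = -7/4 ≈ -1.7500)
D(r) = 1 (D(r) = 3 - 1*2 = 3 - 2 = 1)
U(R, b) = -7/4 + b*(-1 + 3*R) (U(R, b) = -7/4 + (3*R - 1)*b = -7/4 + (-1 + 3*R)*b = -7/4 + b*(-1 + 3*R))
√(U(-70, D(x)) + O) = √((-7/4 - 1*1 + 3*(-70)*1) + 2969) = √((-7/4 - 1 - 210) + 2969) = √(-851/4 + 2969) = √(11025/4) = 105/2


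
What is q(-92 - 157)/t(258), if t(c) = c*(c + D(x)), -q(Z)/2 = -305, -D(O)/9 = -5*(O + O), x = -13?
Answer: -305/117648 ≈ -0.0025925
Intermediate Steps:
D(O) = 90*O (D(O) = -(-45)*(O + O) = -(-45)*2*O = -(-90)*O = 90*O)
q(Z) = 610 (q(Z) = -2*(-305) = 610)
t(c) = c*(-1170 + c) (t(c) = c*(c + 90*(-13)) = c*(c - 1170) = c*(-1170 + c))
q(-92 - 157)/t(258) = 610/((258*(-1170 + 258))) = 610/((258*(-912))) = 610/(-235296) = 610*(-1/235296) = -305/117648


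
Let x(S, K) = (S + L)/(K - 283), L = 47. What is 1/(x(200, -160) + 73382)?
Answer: 443/32507979 ≈ 1.3627e-5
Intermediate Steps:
x(S, K) = (47 + S)/(-283 + K) (x(S, K) = (S + 47)/(K - 283) = (47 + S)/(-283 + K))
1/(x(200, -160) + 73382) = 1/((47 + 200)/(-283 - 160) + 73382) = 1/(247/(-443) + 73382) = 1/(-1/443*247 + 73382) = 1/(-247/443 + 73382) = 1/(32507979/443) = 443/32507979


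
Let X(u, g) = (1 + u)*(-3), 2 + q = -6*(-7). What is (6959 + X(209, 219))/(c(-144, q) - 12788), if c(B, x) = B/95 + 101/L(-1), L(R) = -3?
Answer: -1803765/3654607 ≈ -0.49356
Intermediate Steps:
q = 40 (q = -2 - 6*(-7) = -2 + 42 = 40)
c(B, x) = -101/3 + B/95 (c(B, x) = B/95 + 101/(-3) = B*(1/95) + 101*(-1/3) = B/95 - 101/3 = -101/3 + B/95)
X(u, g) = -3 - 3*u
(6959 + X(209, 219))/(c(-144, q) - 12788) = (6959 + (-3 - 3*209))/((-101/3 + (1/95)*(-144)) - 12788) = (6959 + (-3 - 627))/((-101/3 - 144/95) - 12788) = (6959 - 630)/(-10027/285 - 12788) = 6329/(-3654607/285) = 6329*(-285/3654607) = -1803765/3654607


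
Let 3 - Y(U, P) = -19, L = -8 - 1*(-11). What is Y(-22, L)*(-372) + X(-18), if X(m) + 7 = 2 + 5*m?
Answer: -8279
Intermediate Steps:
X(m) = -5 + 5*m (X(m) = -7 + (2 + 5*m) = -5 + 5*m)
L = 3 (L = -8 + 11 = 3)
Y(U, P) = 22 (Y(U, P) = 3 - 1*(-19) = 3 + 19 = 22)
Y(-22, L)*(-372) + X(-18) = 22*(-372) + (-5 + 5*(-18)) = -8184 + (-5 - 90) = -8184 - 95 = -8279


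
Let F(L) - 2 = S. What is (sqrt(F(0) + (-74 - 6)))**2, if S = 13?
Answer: -65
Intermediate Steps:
F(L) = 15 (F(L) = 2 + 13 = 15)
(sqrt(F(0) + (-74 - 6)))**2 = (sqrt(15 + (-74 - 6)))**2 = (sqrt(15 - 80))**2 = (sqrt(-65))**2 = (I*sqrt(65))**2 = -65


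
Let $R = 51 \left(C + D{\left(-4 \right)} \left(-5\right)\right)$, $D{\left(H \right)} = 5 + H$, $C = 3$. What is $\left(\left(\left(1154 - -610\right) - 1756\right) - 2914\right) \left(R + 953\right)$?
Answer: $-2473006$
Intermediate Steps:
$R = -102$ ($R = 51 \left(3 + \left(5 - 4\right) \left(-5\right)\right) = 51 \left(3 + 1 \left(-5\right)\right) = 51 \left(3 - 5\right) = 51 \left(-2\right) = -102$)
$\left(\left(\left(1154 - -610\right) - 1756\right) - 2914\right) \left(R + 953\right) = \left(\left(\left(1154 - -610\right) - 1756\right) - 2914\right) \left(-102 + 953\right) = \left(\left(\left(1154 + 610\right) - 1756\right) - 2914\right) 851 = \left(\left(1764 - 1756\right) - 2914\right) 851 = \left(8 - 2914\right) 851 = \left(-2906\right) 851 = -2473006$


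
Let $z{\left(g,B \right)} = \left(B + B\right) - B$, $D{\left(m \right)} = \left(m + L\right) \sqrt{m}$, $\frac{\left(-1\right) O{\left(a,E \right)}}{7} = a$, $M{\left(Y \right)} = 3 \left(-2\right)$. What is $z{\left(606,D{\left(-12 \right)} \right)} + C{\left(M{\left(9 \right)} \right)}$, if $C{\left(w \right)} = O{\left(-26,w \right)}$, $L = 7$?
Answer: $182 - 10 i \sqrt{3} \approx 182.0 - 17.32 i$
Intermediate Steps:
$M{\left(Y \right)} = -6$
$O{\left(a,E \right)} = - 7 a$
$C{\left(w \right)} = 182$ ($C{\left(w \right)} = \left(-7\right) \left(-26\right) = 182$)
$D{\left(m \right)} = \sqrt{m} \left(7 + m\right)$ ($D{\left(m \right)} = \left(m + 7\right) \sqrt{m} = \left(7 + m\right) \sqrt{m} = \sqrt{m} \left(7 + m\right)$)
$z{\left(g,B \right)} = B$ ($z{\left(g,B \right)} = 2 B - B = B$)
$z{\left(606,D{\left(-12 \right)} \right)} + C{\left(M{\left(9 \right)} \right)} = \sqrt{-12} \left(7 - 12\right) + 182 = 2 i \sqrt{3} \left(-5\right) + 182 = - 10 i \sqrt{3} + 182 = 182 - 10 i \sqrt{3}$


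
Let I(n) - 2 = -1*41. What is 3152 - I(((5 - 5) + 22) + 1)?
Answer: 3191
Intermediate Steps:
I(n) = -39 (I(n) = 2 - 1*41 = 2 - 41 = -39)
3152 - I(((5 - 5) + 22) + 1) = 3152 - 1*(-39) = 3152 + 39 = 3191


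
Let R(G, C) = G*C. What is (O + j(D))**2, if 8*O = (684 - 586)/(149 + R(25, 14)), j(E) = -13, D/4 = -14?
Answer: 670758201/3984016 ≈ 168.36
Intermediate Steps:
D = -56 (D = 4*(-14) = -56)
R(G, C) = C*G
O = 49/1996 (O = ((684 - 586)/(149 + 14*25))/8 = (98/(149 + 350))/8 = (98/499)/8 = (98*(1/499))/8 = (1/8)*(98/499) = 49/1996 ≈ 0.024549)
(O + j(D))**2 = (49/1996 - 13)**2 = (-25899/1996)**2 = 670758201/3984016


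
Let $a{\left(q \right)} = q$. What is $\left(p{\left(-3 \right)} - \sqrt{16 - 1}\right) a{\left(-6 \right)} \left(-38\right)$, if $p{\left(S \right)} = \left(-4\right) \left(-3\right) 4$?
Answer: $10944 - 228 \sqrt{15} \approx 10061.0$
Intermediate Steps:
$p{\left(S \right)} = 48$ ($p{\left(S \right)} = 12 \cdot 4 = 48$)
$\left(p{\left(-3 \right)} - \sqrt{16 - 1}\right) a{\left(-6 \right)} \left(-38\right) = \left(48 - \sqrt{16 - 1}\right) \left(-6\right) \left(-38\right) = \left(48 - \sqrt{15}\right) \left(-6\right) \left(-38\right) = \left(-288 + 6 \sqrt{15}\right) \left(-38\right) = 10944 - 228 \sqrt{15}$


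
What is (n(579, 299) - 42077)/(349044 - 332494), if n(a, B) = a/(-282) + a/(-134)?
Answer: -26504109/10423190 ≈ -2.5428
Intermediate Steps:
n(a, B) = -104*a/9447 (n(a, B) = a*(-1/282) + a*(-1/134) = -a/282 - a/134 = -104*a/9447)
(n(579, 299) - 42077)/(349044 - 332494) = (-104/9447*579 - 42077)/(349044 - 332494) = (-20072/3149 - 42077)/16550 = -132520545/3149*1/16550 = -26504109/10423190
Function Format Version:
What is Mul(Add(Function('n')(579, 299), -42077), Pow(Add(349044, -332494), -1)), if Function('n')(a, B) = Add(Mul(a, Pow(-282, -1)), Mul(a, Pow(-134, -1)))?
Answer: Rational(-26504109, 10423190) ≈ -2.5428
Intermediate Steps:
Function('n')(a, B) = Mul(Rational(-104, 9447), a) (Function('n')(a, B) = Add(Mul(a, Rational(-1, 282)), Mul(a, Rational(-1, 134))) = Add(Mul(Rational(-1, 282), a), Mul(Rational(-1, 134), a)) = Mul(Rational(-104, 9447), a))
Mul(Add(Function('n')(579, 299), -42077), Pow(Add(349044, -332494), -1)) = Mul(Add(Mul(Rational(-104, 9447), 579), -42077), Pow(Add(349044, -332494), -1)) = Mul(Add(Rational(-20072, 3149), -42077), Pow(16550, -1)) = Mul(Rational(-132520545, 3149), Rational(1, 16550)) = Rational(-26504109, 10423190)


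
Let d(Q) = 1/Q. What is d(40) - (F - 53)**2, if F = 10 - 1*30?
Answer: -213159/40 ≈ -5329.0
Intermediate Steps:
F = -20 (F = 10 - 30 = -20)
d(40) - (F - 53)**2 = 1/40 - (-20 - 53)**2 = 1/40 - 1*(-73)**2 = 1/40 - 1*5329 = 1/40 - 5329 = -213159/40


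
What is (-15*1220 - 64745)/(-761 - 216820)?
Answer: 83045/217581 ≈ 0.38167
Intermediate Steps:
(-15*1220 - 64745)/(-761 - 216820) = (-18300 - 64745)/(-217581) = -83045*(-1/217581) = 83045/217581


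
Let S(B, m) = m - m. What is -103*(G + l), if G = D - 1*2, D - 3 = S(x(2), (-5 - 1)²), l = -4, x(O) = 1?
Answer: 309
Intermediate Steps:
S(B, m) = 0
D = 3 (D = 3 + 0 = 3)
G = 1 (G = 3 - 1*2 = 3 - 2 = 1)
-103*(G + l) = -103*(1 - 4) = -103*(-3) = 309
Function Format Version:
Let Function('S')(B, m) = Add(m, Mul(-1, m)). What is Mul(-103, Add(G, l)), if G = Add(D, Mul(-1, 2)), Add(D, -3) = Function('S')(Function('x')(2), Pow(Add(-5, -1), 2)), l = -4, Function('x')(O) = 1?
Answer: 309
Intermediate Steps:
Function('S')(B, m) = 0
D = 3 (D = Add(3, 0) = 3)
G = 1 (G = Add(3, Mul(-1, 2)) = Add(3, -2) = 1)
Mul(-103, Add(G, l)) = Mul(-103, Add(1, -4)) = Mul(-103, -3) = 309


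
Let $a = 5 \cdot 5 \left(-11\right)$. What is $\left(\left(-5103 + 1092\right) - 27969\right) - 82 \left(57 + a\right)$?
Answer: $-14104$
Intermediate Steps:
$a = -275$ ($a = 25 \left(-11\right) = -275$)
$\left(\left(-5103 + 1092\right) - 27969\right) - 82 \left(57 + a\right) = \left(\left(-5103 + 1092\right) - 27969\right) - 82 \left(57 - 275\right) = \left(-4011 - 27969\right) - -17876 = -31980 + 17876 = -14104$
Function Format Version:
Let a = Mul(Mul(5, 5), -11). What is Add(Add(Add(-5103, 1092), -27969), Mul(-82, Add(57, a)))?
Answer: -14104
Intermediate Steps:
a = -275 (a = Mul(25, -11) = -275)
Add(Add(Add(-5103, 1092), -27969), Mul(-82, Add(57, a))) = Add(Add(Add(-5103, 1092), -27969), Mul(-82, Add(57, -275))) = Add(Add(-4011, -27969), Mul(-82, -218)) = Add(-31980, 17876) = -14104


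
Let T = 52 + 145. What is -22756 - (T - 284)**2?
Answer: -30325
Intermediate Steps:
T = 197
-22756 - (T - 284)**2 = -22756 - (197 - 284)**2 = -22756 - 1*(-87)**2 = -22756 - 1*7569 = -22756 - 7569 = -30325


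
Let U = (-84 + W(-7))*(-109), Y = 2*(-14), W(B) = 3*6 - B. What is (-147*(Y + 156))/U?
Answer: -18816/6431 ≈ -2.9258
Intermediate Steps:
W(B) = 18 - B
Y = -28
U = 6431 (U = (-84 + (18 - 1*(-7)))*(-109) = (-84 + (18 + 7))*(-109) = (-84 + 25)*(-109) = -59*(-109) = 6431)
(-147*(Y + 156))/U = -147*(-28 + 156)/6431 = -147*128*(1/6431) = -18816*1/6431 = -18816/6431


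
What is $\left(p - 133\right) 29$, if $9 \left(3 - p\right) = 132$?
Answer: $- \frac{12586}{3} \approx -4195.3$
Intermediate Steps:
$p = - \frac{35}{3}$ ($p = 3 - \frac{44}{3} = - \frac{35}{3} \approx -11.667$)
$\left(p - 133\right) 29 = \left(- \frac{35}{3} - 133\right) 29 = \left(- \frac{434}{3}\right) 29 = - \frac{12586}{3}$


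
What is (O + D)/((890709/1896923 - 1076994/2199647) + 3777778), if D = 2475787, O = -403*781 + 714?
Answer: 9020067092364666198/15763009013523576079 ≈ 0.57223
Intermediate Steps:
O = -314029 (O = -314743 + 714 = -314029)
(O + D)/((890709/1896923 - 1076994/2199647) + 3777778) = (-314029 + 2475787)/((890709/1896923 - 1076994/2199647) + 3777778) = 2161758/((890709*(1/1896923) - 1076994*1/2199647) + 3777778) = 2161758/((890709/1896923 - 1076994/2199647) + 3777778) = 2161758/(-83729309739/4172560986181 + 3777778) = 2161758/(15763009013523576079/4172560986181) = 2161758*(4172560986181/15763009013523576079) = 9020067092364666198/15763009013523576079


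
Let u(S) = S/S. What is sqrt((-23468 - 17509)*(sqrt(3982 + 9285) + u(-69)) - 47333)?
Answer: sqrt(-88310 - 40977*sqrt(13267)) ≈ 2192.7*I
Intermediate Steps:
u(S) = 1
sqrt((-23468 - 17509)*(sqrt(3982 + 9285) + u(-69)) - 47333) = sqrt((-23468 - 17509)*(sqrt(3982 + 9285) + 1) - 47333) = sqrt(-40977*(sqrt(13267) + 1) - 47333) = sqrt(-40977*(1 + sqrt(13267)) - 47333) = sqrt((-40977 - 40977*sqrt(13267)) - 47333) = sqrt(-88310 - 40977*sqrt(13267))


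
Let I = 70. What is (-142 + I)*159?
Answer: -11448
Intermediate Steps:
(-142 + I)*159 = (-142 + 70)*159 = -72*159 = -11448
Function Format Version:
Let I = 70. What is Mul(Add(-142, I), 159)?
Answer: -11448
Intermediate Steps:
Mul(Add(-142, I), 159) = Mul(Add(-142, 70), 159) = Mul(-72, 159) = -11448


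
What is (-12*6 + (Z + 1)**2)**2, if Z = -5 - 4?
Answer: 64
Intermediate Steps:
Z = -9
(-12*6 + (Z + 1)**2)**2 = (-12*6 + (-9 + 1)**2)**2 = (-72 + (-8)**2)**2 = (-72 + 64)**2 = (-8)**2 = 64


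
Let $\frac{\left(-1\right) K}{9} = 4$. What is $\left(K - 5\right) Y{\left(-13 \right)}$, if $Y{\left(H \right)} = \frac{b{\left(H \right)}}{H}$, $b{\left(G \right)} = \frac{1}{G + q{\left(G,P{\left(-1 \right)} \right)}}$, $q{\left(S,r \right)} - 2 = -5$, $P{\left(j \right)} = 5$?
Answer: $- \frac{41}{208} \approx -0.19712$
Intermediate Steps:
$K = -36$ ($K = \left(-9\right) 4 = -36$)
$q{\left(S,r \right)} = -3$ ($q{\left(S,r \right)} = 2 - 5 = -3$)
$b{\left(G \right)} = \frac{1}{-3 + G}$ ($b{\left(G \right)} = \frac{1}{G - 3} = \frac{1}{-3 + G}$)
$Y{\left(H \right)} = \frac{1}{H \left(-3 + H\right)}$ ($Y{\left(H \right)} = \frac{1}{\left(-3 + H\right) H} = \frac{1}{H \left(-3 + H\right)}$)
$\left(K - 5\right) Y{\left(-13 \right)} = \left(-36 - 5\right) \frac{1}{\left(-13\right) \left(-3 - 13\right)} = - 41 \left(- \frac{1}{13 \left(-16\right)}\right) = - 41 \left(\left(- \frac{1}{13}\right) \left(- \frac{1}{16}\right)\right) = \left(-41\right) \frac{1}{208} = - \frac{41}{208}$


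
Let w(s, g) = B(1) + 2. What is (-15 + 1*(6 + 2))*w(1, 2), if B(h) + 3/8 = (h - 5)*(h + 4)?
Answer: 1029/8 ≈ 128.63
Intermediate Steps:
B(h) = -3/8 + (-5 + h)*(4 + h) (B(h) = -3/8 + (h - 5)*(h + 4) = -3/8 + (-5 + h)*(4 + h))
w(s, g) = -147/8 (w(s, g) = (-163/8 + 1**2 - 1*1) + 2 = (-163/8 + 1 - 1) + 2 = -163/8 + 2 = -147/8)
(-15 + 1*(6 + 2))*w(1, 2) = (-15 + 1*(6 + 2))*(-147/8) = (-15 + 1*8)*(-147/8) = (-15 + 8)*(-147/8) = -7*(-147/8) = 1029/8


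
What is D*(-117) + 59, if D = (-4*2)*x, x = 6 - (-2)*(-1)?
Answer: 3803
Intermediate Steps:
x = 4 (x = 6 - 1*2 = 6 - 2 = 4)
D = -32 (D = -4*2*4 = -8*4 = -32)
D*(-117) + 59 = -32*(-117) + 59 = 3744 + 59 = 3803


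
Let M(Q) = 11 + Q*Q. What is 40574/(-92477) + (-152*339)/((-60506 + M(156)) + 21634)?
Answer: 596545358/191889775 ≈ 3.1088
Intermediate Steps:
M(Q) = 11 + Q²
40574/(-92477) + (-152*339)/((-60506 + M(156)) + 21634) = 40574/(-92477) + (-152*339)/((-60506 + (11 + 156²)) + 21634) = 40574*(-1/92477) - 51528/((-60506 + (11 + 24336)) + 21634) = -40574/92477 - 51528/((-60506 + 24347) + 21634) = -40574/92477 - 51528/(-36159 + 21634) = -40574/92477 - 51528/(-14525) = -40574/92477 - 51528*(-1/14525) = -40574/92477 + 51528/14525 = 596545358/191889775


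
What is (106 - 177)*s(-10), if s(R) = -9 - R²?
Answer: 7739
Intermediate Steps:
(106 - 177)*s(-10) = (106 - 177)*(-9 - 1*(-10)²) = -71*(-9 - 1*100) = -71*(-9 - 100) = -71*(-109) = 7739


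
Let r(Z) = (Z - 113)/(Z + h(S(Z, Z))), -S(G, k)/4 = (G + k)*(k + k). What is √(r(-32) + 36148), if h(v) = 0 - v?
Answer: √604095973922/4088 ≈ 190.13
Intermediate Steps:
S(G, k) = -8*k*(G + k) (S(G, k) = -4*(G + k)*(k + k) = -4*(G + k)*2*k = -8*k*(G + k))
h(v) = -v
r(Z) = (-113 + Z)/(Z + 16*Z²) (r(Z) = (Z - 113)/(Z - (-8)*Z*(Z + Z)) = (-113 + Z)/(Z - (-8)*Z*2*Z) = (-113 + Z)/(Z - (-16)*Z²) = (-113 + Z)/(Z + 16*Z²))
√(r(-32) + 36148) = √((-113 - 32)/((-32)*(1 + 16*(-32))) + 36148) = √(-1/32*(-145)/(1 - 512) + 36148) = √(-1/32*(-145)/(-511) + 36148) = √(-1/32*(-1/511)*(-145) + 36148) = √(-145/16352 + 36148) = √(591091951/16352) = √604095973922/4088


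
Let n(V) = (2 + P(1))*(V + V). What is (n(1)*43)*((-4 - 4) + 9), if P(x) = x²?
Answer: 258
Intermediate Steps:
n(V) = 6*V (n(V) = (2 + 1²)*(V + V) = (2 + 1)*(2*V) = 3*(2*V) = 6*V)
(n(1)*43)*((-4 - 4) + 9) = ((6*1)*43)*((-4 - 4) + 9) = (6*43)*(-8 + 9) = 258*1 = 258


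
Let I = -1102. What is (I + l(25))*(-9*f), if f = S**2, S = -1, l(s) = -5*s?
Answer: 11043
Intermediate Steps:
f = 1 (f = (-1)**2 = 1)
(I + l(25))*(-9*f) = (-1102 - 5*25)*(-9*1) = (-1102 - 125)*(-9) = -1227*(-9) = 11043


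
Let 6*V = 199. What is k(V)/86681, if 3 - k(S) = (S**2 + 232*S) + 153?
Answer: -322009/3120516 ≈ -0.10319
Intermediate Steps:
V = 199/6 (V = (1/6)*199 = 199/6 ≈ 33.167)
k(S) = -150 - S**2 - 232*S (k(S) = 3 - ((S**2 + 232*S) + 153) = 3 - (153 + S**2 + 232*S) = 3 + (-153 - S**2 - 232*S) = -150 - S**2 - 232*S)
k(V)/86681 = (-150 - (199/6)**2 - 232*199/6)/86681 = (-150 - 1*39601/36 - 23084/3)*(1/86681) = (-150 - 39601/36 - 23084/3)*(1/86681) = -322009/36*1/86681 = -322009/3120516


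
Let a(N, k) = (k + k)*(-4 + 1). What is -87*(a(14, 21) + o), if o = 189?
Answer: -5481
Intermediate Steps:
a(N, k) = -6*k (a(N, k) = (2*k)*(-3) = -6*k)
-87*(a(14, 21) + o) = -87*(-6*21 + 189) = -87*(-126 + 189) = -87*63 = -5481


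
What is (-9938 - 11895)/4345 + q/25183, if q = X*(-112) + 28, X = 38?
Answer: -568191099/109420135 ≈ -5.1927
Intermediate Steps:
q = -4228 (q = 38*(-112) + 28 = -4256 + 28 = -4228)
(-9938 - 11895)/4345 + q/25183 = (-9938 - 11895)/4345 - 4228/25183 = -21833*1/4345 - 4228*1/25183 = -21833/4345 - 4228/25183 = -568191099/109420135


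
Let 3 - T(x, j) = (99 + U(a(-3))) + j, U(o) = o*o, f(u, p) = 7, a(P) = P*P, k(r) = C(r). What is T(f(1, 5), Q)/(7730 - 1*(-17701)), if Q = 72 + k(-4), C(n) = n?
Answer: -5/519 ≈ -0.0096339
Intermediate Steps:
k(r) = r
a(P) = P**2
U(o) = o**2
Q = 68 (Q = 72 - 4 = 68)
T(x, j) = -177 - j (T(x, j) = 3 - ((99 + ((-3)**2)**2) + j) = 3 - ((99 + 9**2) + j) = 3 - ((99 + 81) + j) = 3 - (180 + j) = 3 + (-180 - j) = -177 - j)
T(f(1, 5), Q)/(7730 - 1*(-17701)) = (-177 - 1*68)/(7730 - 1*(-17701)) = (-177 - 68)/(7730 + 17701) = -245/25431 = -245*1/25431 = -5/519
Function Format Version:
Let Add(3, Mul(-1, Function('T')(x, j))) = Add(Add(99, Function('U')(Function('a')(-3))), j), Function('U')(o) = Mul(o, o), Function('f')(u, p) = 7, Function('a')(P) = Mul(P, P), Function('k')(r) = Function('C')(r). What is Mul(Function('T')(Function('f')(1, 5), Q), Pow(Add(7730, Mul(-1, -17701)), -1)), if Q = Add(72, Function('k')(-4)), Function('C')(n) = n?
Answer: Rational(-5, 519) ≈ -0.0096339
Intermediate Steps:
Function('k')(r) = r
Function('a')(P) = Pow(P, 2)
Function('U')(o) = Pow(o, 2)
Q = 68 (Q = Add(72, -4) = 68)
Function('T')(x, j) = Add(-177, Mul(-1, j)) (Function('T')(x, j) = Add(3, Mul(-1, Add(Add(99, Pow(Pow(-3, 2), 2)), j))) = Add(3, Mul(-1, Add(Add(99, Pow(9, 2)), j))) = Add(3, Mul(-1, Add(Add(99, 81), j))) = Add(3, Mul(-1, Add(180, j))) = Add(3, Add(-180, Mul(-1, j))) = Add(-177, Mul(-1, j)))
Mul(Function('T')(Function('f')(1, 5), Q), Pow(Add(7730, Mul(-1, -17701)), -1)) = Mul(Add(-177, Mul(-1, 68)), Pow(Add(7730, Mul(-1, -17701)), -1)) = Mul(Add(-177, -68), Pow(Add(7730, 17701), -1)) = Mul(-245, Pow(25431, -1)) = Mul(-245, Rational(1, 25431)) = Rational(-5, 519)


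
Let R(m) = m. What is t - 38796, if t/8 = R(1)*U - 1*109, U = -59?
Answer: -40140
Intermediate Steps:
t = -1344 (t = 8*(1*(-59) - 1*109) = 8*(-59 - 109) = 8*(-168) = -1344)
t - 38796 = -1344 - 38796 = -40140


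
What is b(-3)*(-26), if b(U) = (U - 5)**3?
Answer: 13312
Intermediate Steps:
b(U) = (-5 + U)**3
b(-3)*(-26) = (-5 - 3)**3*(-26) = (-8)**3*(-26) = -512*(-26) = 13312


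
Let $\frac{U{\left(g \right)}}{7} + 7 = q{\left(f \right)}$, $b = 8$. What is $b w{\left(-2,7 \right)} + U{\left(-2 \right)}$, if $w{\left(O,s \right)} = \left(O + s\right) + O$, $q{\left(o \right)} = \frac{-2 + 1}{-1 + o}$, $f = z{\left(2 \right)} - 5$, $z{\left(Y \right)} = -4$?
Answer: $- \frac{243}{10} \approx -24.3$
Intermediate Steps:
$f = -9$ ($f = -4 - 5 = -9$)
$q{\left(o \right)} = - \frac{1}{-1 + o}$
$U{\left(g \right)} = - \frac{483}{10}$ ($U{\left(g \right)} = -49 + 7 \left(- \frac{1}{-1 - 9}\right) = -49 + 7 \left(- \frac{1}{-10}\right) = -49 + 7 \left(\left(-1\right) \left(- \frac{1}{10}\right)\right) = -49 + 7 \cdot \frac{1}{10} = -49 + \frac{7}{10} = - \frac{483}{10}$)
$w{\left(O,s \right)} = s + 2 O$
$b w{\left(-2,7 \right)} + U{\left(-2 \right)} = 8 \left(7 + 2 \left(-2\right)\right) - \frac{483}{10} = 8 \left(7 - 4\right) - \frac{483}{10} = 8 \cdot 3 - \frac{483}{10} = 24 - \frac{483}{10} = - \frac{243}{10}$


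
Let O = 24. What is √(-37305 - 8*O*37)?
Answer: I*√44409 ≈ 210.73*I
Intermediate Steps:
√(-37305 - 8*O*37) = √(-37305 - 8*24*37) = √(-37305 - 192*37) = √(-37305 - 7104) = √(-44409) = I*√44409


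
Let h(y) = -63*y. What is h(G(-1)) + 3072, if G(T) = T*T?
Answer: 3009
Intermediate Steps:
G(T) = T²
h(G(-1)) + 3072 = -63*(-1)² + 3072 = -63*1 + 3072 = -63 + 3072 = 3009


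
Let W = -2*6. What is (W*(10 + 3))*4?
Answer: -624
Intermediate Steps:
W = -12
(W*(10 + 3))*4 = -12*(10 + 3)*4 = -12*13*4 = -156*4 = -624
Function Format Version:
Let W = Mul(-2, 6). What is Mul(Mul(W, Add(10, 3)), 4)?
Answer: -624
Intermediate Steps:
W = -12
Mul(Mul(W, Add(10, 3)), 4) = Mul(Mul(-12, Add(10, 3)), 4) = Mul(Mul(-12, 13), 4) = Mul(-156, 4) = -624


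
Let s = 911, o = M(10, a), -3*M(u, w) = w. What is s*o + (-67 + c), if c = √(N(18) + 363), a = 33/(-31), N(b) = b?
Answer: 7944/31 + √381 ≈ 275.78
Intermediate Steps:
a = -33/31 (a = 33*(-1/31) = -33/31 ≈ -1.0645)
c = √381 (c = √(18 + 363) = √381 ≈ 19.519)
M(u, w) = -w/3
o = 11/31 (o = -⅓*(-33/31) = 11/31 ≈ 0.35484)
s*o + (-67 + c) = 911*(11/31) + (-67 + √381) = 10021/31 + (-67 + √381) = 7944/31 + √381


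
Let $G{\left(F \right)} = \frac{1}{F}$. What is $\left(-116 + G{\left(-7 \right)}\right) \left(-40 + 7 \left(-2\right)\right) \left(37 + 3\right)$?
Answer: $\frac{1756080}{7} \approx 2.5087 \cdot 10^{5}$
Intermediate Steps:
$\left(-116 + G{\left(-7 \right)}\right) \left(-40 + 7 \left(-2\right)\right) \left(37 + 3\right) = \left(-116 + \frac{1}{-7}\right) \left(-40 + 7 \left(-2\right)\right) \left(37 + 3\right) = \left(-116 - \frac{1}{7}\right) \left(-40 - 14\right) 40 = - \frac{813 \left(\left(-54\right) 40\right)}{7} = \left(- \frac{813}{7}\right) \left(-2160\right) = \frac{1756080}{7}$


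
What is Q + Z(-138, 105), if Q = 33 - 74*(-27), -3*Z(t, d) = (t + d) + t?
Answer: 2088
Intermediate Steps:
Z(t, d) = -2*t/3 - d/3 (Z(t, d) = -((t + d) + t)/3 = -((d + t) + t)/3 = -(d + 2*t)/3 = -2*t/3 - d/3)
Q = 2031 (Q = 33 + 1998 = 2031)
Q + Z(-138, 105) = 2031 + (-2/3*(-138) - 1/3*105) = 2031 + (92 - 35) = 2031 + 57 = 2088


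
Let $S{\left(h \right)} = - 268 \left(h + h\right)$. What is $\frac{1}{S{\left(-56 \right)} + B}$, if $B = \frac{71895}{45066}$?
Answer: $\frac{15022}{450924317} \approx 3.3314 \cdot 10^{-5}$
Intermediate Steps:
$S{\left(h \right)} = - 536 h$ ($S{\left(h \right)} = - 268 \cdot 2 h = - 536 h$)
$B = \frac{23965}{15022}$ ($B = 71895 \cdot \frac{1}{45066} = \frac{23965}{15022} \approx 1.5953$)
$\frac{1}{S{\left(-56 \right)} + B} = \frac{1}{\left(-536\right) \left(-56\right) + \frac{23965}{15022}} = \frac{1}{30016 + \frac{23965}{15022}} = \frac{1}{\frac{450924317}{15022}} = \frac{15022}{450924317}$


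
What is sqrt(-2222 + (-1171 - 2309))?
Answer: I*sqrt(5702) ≈ 75.512*I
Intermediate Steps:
sqrt(-2222 + (-1171 - 2309)) = sqrt(-2222 - 3480) = sqrt(-5702) = I*sqrt(5702)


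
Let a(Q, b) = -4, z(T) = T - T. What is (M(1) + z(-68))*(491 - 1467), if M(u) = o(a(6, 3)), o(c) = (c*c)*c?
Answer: 62464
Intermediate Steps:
z(T) = 0
o(c) = c**3 (o(c) = c**2*c = c**3)
M(u) = -64 (M(u) = (-4)**3 = -64)
(M(1) + z(-68))*(491 - 1467) = (-64 + 0)*(491 - 1467) = -64*(-976) = 62464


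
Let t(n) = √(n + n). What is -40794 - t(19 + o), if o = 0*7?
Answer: -40794 - √38 ≈ -40800.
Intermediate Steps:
o = 0
t(n) = √2*√n (t(n) = √(2*n) = √2*√n)
-40794 - t(19 + o) = -40794 - √2*√(19 + 0) = -40794 - √2*√19 = -40794 - √38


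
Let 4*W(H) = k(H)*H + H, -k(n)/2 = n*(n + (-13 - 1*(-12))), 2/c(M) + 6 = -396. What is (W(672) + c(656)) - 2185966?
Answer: -30892138231/201 ≈ -1.5369e+8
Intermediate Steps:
c(M) = -1/201 (c(M) = 2/(-6 - 396) = 2/(-402) = 2*(-1/402) = -1/201)
k(n) = -2*n*(-1 + n) (k(n) = -2*n*(n + (-13 - 1*(-12))) = -2*n*(n + (-13 + 12)) = -2*n*(n - 1) = -2*n*(-1 + n))
W(H) = H/4 + H²*(1 - H)/2 (W(H) = ((2*H*(1 - H))*H + H)/4 = (2*H²*(1 - H) + H)/4 = (H + 2*H²*(1 - H))/4 = H/4 + H²*(1 - H)/2)
(W(672) + c(656)) - 2185966 = (-¼*672*(-1 + 2*672*(-1 + 672)) - 1/201) - 2185966 = (-¼*672*(-1 + 2*672*671) - 1/201) - 2185966 = (-¼*672*(-1 + 901824) - 1/201) - 2185966 = (-¼*672*901823 - 1/201) - 2185966 = (-151506264 - 1/201) - 2185966 = -30452759065/201 - 2185966 = -30892138231/201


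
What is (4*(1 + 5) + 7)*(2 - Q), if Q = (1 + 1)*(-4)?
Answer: 310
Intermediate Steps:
Q = -8 (Q = 2*(-4) = -8)
(4*(1 + 5) + 7)*(2 - Q) = (4*(1 + 5) + 7)*(2 - 1*(-8)) = (4*6 + 7)*(2 + 8) = (24 + 7)*10 = 31*10 = 310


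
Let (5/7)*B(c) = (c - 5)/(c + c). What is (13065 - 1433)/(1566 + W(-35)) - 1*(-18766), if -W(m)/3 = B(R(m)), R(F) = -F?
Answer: 146827046/7821 ≈ 18773.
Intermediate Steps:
B(c) = 7*(-5 + c)/(10*c) (B(c) = 7*((c - 5)/(c + c))/5 = 7*((-5 + c)/((2*c)))/5 = 7*((-5 + c)*(1/(2*c)))/5 = 7*((-5 + c)/(2*c))/5 = 7*(-5 + c)/(10*c))
W(m) = 21*(-5 - m)/(10*m) (W(m) = -21*(-5 - m)/(10*((-m))) = -21*(-1/m)*(-5 - m)/10 = -(-21)*(-5 - m)/(10*m) = 21*(-5 - m)/(10*m))
(13065 - 1433)/(1566 + W(-35)) - 1*(-18766) = (13065 - 1433)/(1566 + (21/10)*(-5 - 1*(-35))/(-35)) - 1*(-18766) = 11632/(1566 + (21/10)*(-1/35)*(-5 + 35)) + 18766 = 11632/(1566 + (21/10)*(-1/35)*30) + 18766 = 11632/(1566 - 9/5) + 18766 = 11632/(7821/5) + 18766 = 11632*(5/7821) + 18766 = 58160/7821 + 18766 = 146827046/7821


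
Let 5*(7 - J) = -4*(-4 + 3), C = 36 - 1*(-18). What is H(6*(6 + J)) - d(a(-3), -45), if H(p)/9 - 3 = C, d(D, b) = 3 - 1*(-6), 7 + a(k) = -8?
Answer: 504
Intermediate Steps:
a(k) = -15 (a(k) = -7 - 8 = -15)
C = 54 (C = 36 + 18 = 54)
d(D, b) = 9 (d(D, b) = 3 + 6 = 9)
J = 31/5 (J = 7 - (-4)*(-4 + 3)/5 = 7 - (-4)*(-1)/5 = 7 - ⅕*4 = 7 - ⅘ = 31/5 ≈ 6.2000)
H(p) = 513 (H(p) = 27 + 9*54 = 27 + 486 = 513)
H(6*(6 + J)) - d(a(-3), -45) = 513 - 1*9 = 513 - 9 = 504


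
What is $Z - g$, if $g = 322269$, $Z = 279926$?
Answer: $-42343$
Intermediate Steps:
$Z - g = 279926 - 322269 = -42343$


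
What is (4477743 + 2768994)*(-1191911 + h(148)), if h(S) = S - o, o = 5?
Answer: -8636429261016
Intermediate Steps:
h(S) = -5 + S (h(S) = S - 1*5 = S - 5 = -5 + S)
(4477743 + 2768994)*(-1191911 + h(148)) = (4477743 + 2768994)*(-1191911 + (-5 + 148)) = 7246737*(-1191911 + 143) = 7246737*(-1191768) = -8636429261016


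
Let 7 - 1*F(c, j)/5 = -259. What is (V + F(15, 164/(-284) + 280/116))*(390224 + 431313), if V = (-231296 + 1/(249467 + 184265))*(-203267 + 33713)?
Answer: 6987064842293003518939/216866 ≈ 3.2218e+16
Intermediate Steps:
F(c, j) = 1330 (F(c, j) = 35 - 5*(-259) = 35 + 1295 = 1330)
V = 8504869050737367/216866 (V = (-231296 + 1/433732)*(-169554) = -100320476671/433732*(-169554) = 8504869050737367/216866 ≈ 3.9217e+10)
(V + F(15, 164/(-284) + 280/116))*(390224 + 431313) = (8504869050737367/216866 + 1330)*(390224 + 431313) = (8504869339169147/216866)*821537 = 6987064842293003518939/216866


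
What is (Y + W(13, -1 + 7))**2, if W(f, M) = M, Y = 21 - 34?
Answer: 49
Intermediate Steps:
Y = -13
(Y + W(13, -1 + 7))**2 = (-13 + (-1 + 7))**2 = (-13 + 6)**2 = (-7)**2 = 49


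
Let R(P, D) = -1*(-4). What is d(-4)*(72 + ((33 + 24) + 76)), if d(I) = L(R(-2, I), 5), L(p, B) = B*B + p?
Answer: 5945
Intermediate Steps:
R(P, D) = 4
L(p, B) = p + B² (L(p, B) = B² + p = p + B²)
d(I) = 29 (d(I) = 4 + 5² = 4 + 25 = 29)
d(-4)*(72 + ((33 + 24) + 76)) = 29*(72 + ((33 + 24) + 76)) = 29*(72 + (57 + 76)) = 29*(72 + 133) = 29*205 = 5945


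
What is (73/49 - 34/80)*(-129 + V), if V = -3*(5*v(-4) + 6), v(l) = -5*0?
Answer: -6261/40 ≈ -156.52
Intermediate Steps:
v(l) = 0
V = -18 (V = -3*(5*0 + 6) = -3*(0 + 6) = -3*6 = -18)
(73/49 - 34/80)*(-129 + V) = (73/49 - 34/80)*(-129 - 18) = (73*(1/49) - 34*1/80)*(-147) = (73/49 - 17/40)*(-147) = (2087/1960)*(-147) = -6261/40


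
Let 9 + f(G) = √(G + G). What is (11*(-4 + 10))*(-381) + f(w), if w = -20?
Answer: -25155 + 2*I*√10 ≈ -25155.0 + 6.3246*I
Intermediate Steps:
f(G) = -9 + √2*√G (f(G) = -9 + √(G + G) = -9 + √(2*G) = -9 + √2*√G)
(11*(-4 + 10))*(-381) + f(w) = (11*(-4 + 10))*(-381) + (-9 + √2*√(-20)) = (11*6)*(-381) + (-9 + √2*(2*I*√5)) = 66*(-381) + (-9 + 2*I*√10) = -25146 + (-9 + 2*I*√10) = -25155 + 2*I*√10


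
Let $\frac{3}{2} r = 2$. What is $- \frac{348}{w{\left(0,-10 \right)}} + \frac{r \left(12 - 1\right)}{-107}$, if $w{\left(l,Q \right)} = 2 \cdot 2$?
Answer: $- \frac{27971}{321} \approx -87.137$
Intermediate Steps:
$w{\left(l,Q \right)} = 4$
$r = \frac{4}{3}$ ($r = \frac{2}{3} \cdot 2 = \frac{4}{3} \approx 1.3333$)
$- \frac{348}{w{\left(0,-10 \right)}} + \frac{r \left(12 - 1\right)}{-107} = - \frac{348}{4} + \frac{\frac{4}{3} \left(12 - 1\right)}{-107} = \left(-348\right) \frac{1}{4} + \frac{4}{3} \cdot 11 \left(- \frac{1}{107}\right) = -87 + \frac{44}{3} \left(- \frac{1}{107}\right) = -87 - \frac{44}{321} = - \frac{27971}{321}$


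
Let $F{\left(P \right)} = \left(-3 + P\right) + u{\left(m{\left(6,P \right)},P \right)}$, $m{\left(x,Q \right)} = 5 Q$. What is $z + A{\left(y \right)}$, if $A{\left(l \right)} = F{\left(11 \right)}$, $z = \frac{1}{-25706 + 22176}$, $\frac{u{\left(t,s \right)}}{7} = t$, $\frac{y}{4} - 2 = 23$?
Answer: $\frac{1387289}{3530} \approx 393.0$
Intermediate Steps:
$y = 100$ ($y = 8 + 4 \cdot 23 = 8 + 92 = 100$)
$u{\left(t,s \right)} = 7 t$
$z = - \frac{1}{3530}$ ($z = \frac{1}{-3530} = - \frac{1}{3530} \approx -0.00028329$)
$F{\left(P \right)} = -3 + 36 P$ ($F{\left(P \right)} = \left(-3 + P\right) + 7 \cdot 5 P = \left(-3 + P\right) + 35 P = -3 + 36 P$)
$A{\left(l \right)} = 393$ ($A{\left(l \right)} = -3 + 36 \cdot 11 = -3 + 396 = 393$)
$z + A{\left(y \right)} = - \frac{1}{3530} + 393 = \frac{1387289}{3530}$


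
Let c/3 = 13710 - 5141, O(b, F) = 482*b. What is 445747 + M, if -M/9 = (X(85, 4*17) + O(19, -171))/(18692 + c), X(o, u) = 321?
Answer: 19790635742/44399 ≈ 4.4575e+5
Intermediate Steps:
c = 25707 (c = 3*(13710 - 5141) = 3*8569 = 25707)
M = -85311/44399 (M = -9*(321 + 482*19)/(18692 + 25707) = -9*(321 + 9158)/44399 = -85311/44399 ≈ -1.9215)
445747 + M = 445747 - 85311/44399 = 19790635742/44399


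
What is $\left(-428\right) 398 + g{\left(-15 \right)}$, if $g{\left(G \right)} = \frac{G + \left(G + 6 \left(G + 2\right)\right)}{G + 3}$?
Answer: $-170335$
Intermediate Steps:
$g{\left(G \right)} = \frac{12 + 8 G}{3 + G}$ ($g{\left(G \right)} = \frac{G + \left(G + 6 \left(2 + G\right)\right)}{3 + G} = \frac{G + \left(G + \left(12 + 6 G\right)\right)}{3 + G} = \frac{G + \left(12 + 7 G\right)}{3 + G} = \frac{12 + 8 G}{3 + G}$)
$\left(-428\right) 398 + g{\left(-15 \right)} = \left(-428\right) 398 + \frac{4 \left(3 + 2 \left(-15\right)\right)}{3 - 15} = -170344 + \frac{4 \left(3 - 30\right)}{-12} = -170344 + 4 \left(- \frac{1}{12}\right) \left(-27\right) = -170344 + 9 = -170335$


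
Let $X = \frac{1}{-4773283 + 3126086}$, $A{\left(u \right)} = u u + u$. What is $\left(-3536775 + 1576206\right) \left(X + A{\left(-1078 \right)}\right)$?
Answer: $- \frac{3749403135141262989}{1647197} \approx -2.2762 \cdot 10^{12}$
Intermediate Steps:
$A{\left(u \right)} = u + u^{2}$ ($A{\left(u \right)} = u^{2} + u = u + u^{2}$)
$X = - \frac{1}{1647197}$ ($X = \frac{1}{-1647197} = - \frac{1}{1647197} \approx -6.0709 \cdot 10^{-7}$)
$\left(-3536775 + 1576206\right) \left(X + A{\left(-1078 \right)}\right) = \left(-3536775 + 1576206\right) \left(- \frac{1}{1647197} - 1078 \left(1 - 1078\right)\right) = - 1960569 \left(- \frac{1}{1647197} - -1161006\right) = - 1960569 \left(- \frac{1}{1647197} + 1161006\right) = \left(-1960569\right) \frac{1912405600181}{1647197} = - \frac{3749403135141262989}{1647197}$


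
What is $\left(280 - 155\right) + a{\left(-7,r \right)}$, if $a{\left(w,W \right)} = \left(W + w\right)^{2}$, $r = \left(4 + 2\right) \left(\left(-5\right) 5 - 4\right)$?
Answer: $32886$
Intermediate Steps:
$r = -174$ ($r = 6 \left(-25 - 4\right) = 6 \left(-29\right) = -174$)
$\left(280 - 155\right) + a{\left(-7,r \right)} = \left(280 - 155\right) + \left(-174 - 7\right)^{2} = 125 + \left(-181\right)^{2} = 125 + 32761 = 32886$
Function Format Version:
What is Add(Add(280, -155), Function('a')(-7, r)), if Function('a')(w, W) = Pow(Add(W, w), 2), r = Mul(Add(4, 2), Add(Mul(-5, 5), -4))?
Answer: 32886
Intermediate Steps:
r = -174 (r = Mul(6, Add(-25, -4)) = Mul(6, -29) = -174)
Add(Add(280, -155), Function('a')(-7, r)) = Add(Add(280, -155), Pow(Add(-174, -7), 2)) = Add(125, Pow(-181, 2)) = Add(125, 32761) = 32886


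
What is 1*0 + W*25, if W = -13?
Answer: -325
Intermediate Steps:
1*0 + W*25 = 1*0 - 13*25 = 0 - 325 = -325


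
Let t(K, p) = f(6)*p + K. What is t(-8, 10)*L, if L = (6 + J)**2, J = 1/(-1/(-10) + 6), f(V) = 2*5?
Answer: 13006592/3721 ≈ 3495.5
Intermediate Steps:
f(V) = 10
J = 10/61 (J = 1/(-1*(-1/10) + 6) = 1/(1/10 + 6) = 1/(61/10) = 10/61 ≈ 0.16393)
t(K, p) = K + 10*p (t(K, p) = 10*p + K = K + 10*p)
L = 141376/3721 (L = (6 + 10/61)**2 = (376/61)**2 = 141376/3721 ≈ 37.994)
t(-8, 10)*L = (-8 + 10*10)*(141376/3721) = (-8 + 100)*(141376/3721) = 92*(141376/3721) = 13006592/3721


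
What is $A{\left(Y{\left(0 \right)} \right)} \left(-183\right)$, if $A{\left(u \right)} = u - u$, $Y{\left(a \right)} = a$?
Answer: $0$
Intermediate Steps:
$A{\left(u \right)} = 0$
$A{\left(Y{\left(0 \right)} \right)} \left(-183\right) = 0 \left(-183\right) = 0$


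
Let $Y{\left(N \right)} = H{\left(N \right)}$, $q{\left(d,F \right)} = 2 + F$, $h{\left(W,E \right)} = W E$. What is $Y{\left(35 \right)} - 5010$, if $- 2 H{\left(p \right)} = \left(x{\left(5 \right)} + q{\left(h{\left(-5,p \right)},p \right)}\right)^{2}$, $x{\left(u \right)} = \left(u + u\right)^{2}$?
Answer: $- \frac{28789}{2} \approx -14395.0$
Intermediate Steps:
$h{\left(W,E \right)} = E W$
$x{\left(u \right)} = 4 u^{2}$ ($x{\left(u \right)} = \left(2 u\right)^{2} = 4 u^{2}$)
$H{\left(p \right)} = - \frac{\left(102 + p\right)^{2}}{2}$ ($H{\left(p \right)} = - \frac{\left(4 \cdot 5^{2} + \left(2 + p\right)\right)^{2}}{2} = - \frac{\left(4 \cdot 25 + \left(2 + p\right)\right)^{2}}{2} = - \frac{\left(100 + \left(2 + p\right)\right)^{2}}{2} = - \frac{\left(102 + p\right)^{2}}{2}$)
$Y{\left(N \right)} = - \frac{\left(102 + N\right)^{2}}{2}$
$Y{\left(35 \right)} - 5010 = - \frac{\left(102 + 35\right)^{2}}{2} - 5010 = - \frac{137^{2}}{2} - 5010 = \left(- \frac{1}{2}\right) 18769 - 5010 = - \frac{18769}{2} - 5010 = - \frac{28789}{2}$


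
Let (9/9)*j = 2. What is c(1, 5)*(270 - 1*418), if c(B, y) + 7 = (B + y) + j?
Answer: -148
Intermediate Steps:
j = 2
c(B, y) = -5 + B + y (c(B, y) = -7 + ((B + y) + 2) = -7 + (2 + B + y) = -5 + B + y)
c(1, 5)*(270 - 1*418) = (-5 + 1 + 5)*(270 - 1*418) = 1*(270 - 418) = 1*(-148) = -148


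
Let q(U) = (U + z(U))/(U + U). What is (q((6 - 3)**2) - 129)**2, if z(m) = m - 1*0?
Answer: 16384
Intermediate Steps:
z(m) = m (z(m) = m + 0 = m)
q(U) = 1 (q(U) = (U + U)/(U + U) = (2*U)/((2*U)) = (2*U)*(1/(2*U)) = 1)
(q((6 - 3)**2) - 129)**2 = (1 - 129)**2 = (-128)**2 = 16384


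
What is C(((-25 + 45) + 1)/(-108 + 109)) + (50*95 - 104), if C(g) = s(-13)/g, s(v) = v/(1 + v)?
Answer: 1170805/252 ≈ 4646.1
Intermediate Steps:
C(g) = 13/(12*g) (C(g) = (-13/(1 - 13))/g = (-13/(-12))/g = (-13*(-1/12))/g = 13/(12*g))
C(((-25 + 45) + 1)/(-108 + 109)) + (50*95 - 104) = 13/(12*((((-25 + 45) + 1)/(-108 + 109)))) + (50*95 - 104) = 13/(12*(((20 + 1)/1))) + (4750 - 104) = 13/(12*((21*1))) + 4646 = (13/12)/21 + 4646 = (13/12)*(1/21) + 4646 = 13/252 + 4646 = 1170805/252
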